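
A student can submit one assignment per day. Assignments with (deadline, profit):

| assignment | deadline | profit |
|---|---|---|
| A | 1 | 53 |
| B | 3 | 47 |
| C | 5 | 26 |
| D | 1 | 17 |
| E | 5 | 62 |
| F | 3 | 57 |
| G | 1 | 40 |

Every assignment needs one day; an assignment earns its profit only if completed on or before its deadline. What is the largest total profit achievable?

By profit: E(d5,62), F(d3,57), A(d1,53), B(d3,47), G(d1,40), C(d5,26), D(d1,17)
E→slot 5; F→slot 3; A→slot 1; B→slot 2; G skipped; C→slot 4; D skipped.
Profit = 53 + 47 + 57 + 26 + 62 = 245

245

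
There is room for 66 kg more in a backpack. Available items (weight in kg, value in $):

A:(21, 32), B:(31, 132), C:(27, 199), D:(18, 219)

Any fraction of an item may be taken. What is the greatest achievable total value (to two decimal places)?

Order: D (219/18=12.17) > C (199/27=7.37) > B (132/31=4.26) > A (32/21=1.52)
Fill: take D (18 @ 219) → take C (27 @ 199) → take 21/31 of B → 89.42; 66/66 used.
Total value = 507.42

507.42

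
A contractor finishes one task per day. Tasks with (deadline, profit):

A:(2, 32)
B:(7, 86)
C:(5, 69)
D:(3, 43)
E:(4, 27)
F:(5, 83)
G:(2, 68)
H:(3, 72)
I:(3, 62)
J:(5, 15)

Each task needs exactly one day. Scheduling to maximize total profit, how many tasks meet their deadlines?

6

Take jobs in profit order; each goes to the latest open slot no later than its deadline.
By profit: B(d7,86), F(d5,83), H(d3,72), C(d5,69), G(d2,68), I(d3,62), D(d3,43), A(d2,32), E(d4,27), J(d5,15)
B→slot 7; F→slot 5; H→slot 3; C→slot 4; G→slot 2; I→slot 1; D skipped; A skipped; E skipped; J skipped.
6 of 10 scheduled.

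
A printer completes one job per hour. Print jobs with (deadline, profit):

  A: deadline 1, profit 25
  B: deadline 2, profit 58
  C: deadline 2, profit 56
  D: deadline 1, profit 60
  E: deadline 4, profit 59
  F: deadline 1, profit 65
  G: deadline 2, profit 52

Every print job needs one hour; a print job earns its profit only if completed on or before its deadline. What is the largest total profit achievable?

182

Sort by profit descending; place each in the latest free slot ≤ its deadline.
By profit: F(d1,65), D(d1,60), E(d4,59), B(d2,58), C(d2,56), G(d2,52), A(d1,25)
F→slot 1; D skipped; E→slot 4; B→slot 2; C skipped; G skipped; A skipped.
Profit = 65 + 58 + 59 = 182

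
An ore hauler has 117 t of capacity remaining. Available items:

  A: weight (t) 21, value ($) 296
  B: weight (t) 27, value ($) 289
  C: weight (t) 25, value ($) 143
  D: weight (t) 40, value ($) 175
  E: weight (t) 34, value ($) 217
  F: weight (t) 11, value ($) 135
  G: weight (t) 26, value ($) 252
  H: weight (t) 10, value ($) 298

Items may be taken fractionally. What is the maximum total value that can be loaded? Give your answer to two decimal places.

Greedy by value/weight ratio, highest first.
Ratios (sorted): H 29.80, A 14.10, F 12.27, B 10.70, G 9.69, E 6.38, C 5.72, D 4.38
take H (10 @ 298); take A (21 @ 296); take F (11 @ 135); take B (27 @ 289); take G (26 @ 252); take 22/34 of E → 140.41. Capacity used 117/117.
Total value = 1410.41

1410.41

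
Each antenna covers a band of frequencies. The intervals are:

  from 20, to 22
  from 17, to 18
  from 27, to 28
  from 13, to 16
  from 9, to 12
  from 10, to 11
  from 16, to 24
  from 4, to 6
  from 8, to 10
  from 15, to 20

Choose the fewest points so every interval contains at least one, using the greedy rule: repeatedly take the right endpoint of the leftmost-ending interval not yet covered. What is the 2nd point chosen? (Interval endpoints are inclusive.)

10

Sorted: [4,6] [8,10] [10,11] [9,12] [13,16] [17,18] [15,20] [20,22] [16,24] [27,28]
{[4,6]} hit by 6; {[8,10],[10,11],[9,12]} hit by 10; {[13,16]} hit by 16; {[17,18],[15,20]} hit by 18; {[20,22],[16,24]} hit by 22; {[27,28]} hit by 28.
Points: 6, 10, 16, 18, 22, 28 (6 total).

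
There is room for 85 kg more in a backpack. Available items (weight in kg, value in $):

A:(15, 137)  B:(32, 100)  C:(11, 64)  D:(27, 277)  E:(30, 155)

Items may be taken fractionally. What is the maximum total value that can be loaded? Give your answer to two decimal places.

Order: D (277/27=10.26) > A (137/15=9.13) > C (64/11=5.82) > E (155/30=5.17) > B (100/32=3.12)
Fill: take D (27 @ 277) → take A (15 @ 137) → take C (11 @ 64) → take E (30 @ 155) → take 2/32 of B → 6.25; 85/85 used.
Total value = 639.25

639.25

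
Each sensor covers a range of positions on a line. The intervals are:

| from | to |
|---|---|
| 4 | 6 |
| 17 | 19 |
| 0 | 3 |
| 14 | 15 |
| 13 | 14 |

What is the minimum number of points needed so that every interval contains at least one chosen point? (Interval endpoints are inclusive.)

Process intervals by earliest right end; each time one isn't hit yet, stab at its right endpoint.
By right end: [0,3]  [4,6]  [13,14]  [14,15]  [17,19]
[0,3] uncovered → point at 3; [4,6] uncovered → point at 6; [13,14] uncovered → point at 14; [17,19] uncovered → point at 19.
Points: 3, 6, 14, 19 (4 total).

4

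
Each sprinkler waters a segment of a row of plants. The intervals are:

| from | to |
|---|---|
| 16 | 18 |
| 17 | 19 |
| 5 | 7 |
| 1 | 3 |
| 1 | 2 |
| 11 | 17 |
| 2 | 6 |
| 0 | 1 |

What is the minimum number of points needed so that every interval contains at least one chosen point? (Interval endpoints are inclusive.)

Sort by right endpoint; whenever an interval is uncovered, place a point at its right end.
Sorted: [0,1] [1,2] [1,3] [2,6] [5,7] [11,17] [16,18] [17,19]
{[0,1],[1,2],[1,3]} hit by 1; {[2,6],[5,7]} hit by 6; {[11,17],[16,18],[17,19]} hit by 17.
Points: 1, 6, 17 (3 total).

3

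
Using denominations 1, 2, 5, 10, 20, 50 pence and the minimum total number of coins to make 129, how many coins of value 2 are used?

2

129 = 2×50 + 1×20 + 1×5 + 2×2
Count of 2: 2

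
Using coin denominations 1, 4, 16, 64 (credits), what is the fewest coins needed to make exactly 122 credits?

Greedy: take as many of the largest coin as possible, then repeat with the remainder.
122 = 1×64 + 3×16 + 2×4 + 2×1
Total coins = 1 + 3 + 2 + 2 = 8

8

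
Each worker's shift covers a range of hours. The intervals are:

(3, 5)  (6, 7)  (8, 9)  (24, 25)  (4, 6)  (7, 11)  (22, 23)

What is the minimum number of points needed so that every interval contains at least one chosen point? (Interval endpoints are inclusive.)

Sorted: [3,5] [4,6] [6,7] [8,9] [7,11] [22,23] [24,25]
{[3,5],[4,6]} hit by 5; {[6,7]} hit by 7; {[8,9],[7,11]} hit by 9; {[22,23]} hit by 23; {[24,25]} hit by 25.
Points: 5, 7, 9, 23, 25 (5 total).

5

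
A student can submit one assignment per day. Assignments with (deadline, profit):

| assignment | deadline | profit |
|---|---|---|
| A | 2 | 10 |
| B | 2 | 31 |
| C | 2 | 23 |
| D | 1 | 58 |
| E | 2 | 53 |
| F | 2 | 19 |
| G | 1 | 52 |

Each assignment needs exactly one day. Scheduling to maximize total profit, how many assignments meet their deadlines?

Sort by profit descending; place each in the latest free slot ≤ its deadline.
Profit order: D=58 E=53 G=52 B=31 C=23 F=19 A=10
Assign: D→slot 1, E→slot 2, G skipped, B skipped, C skipped, F skipped, A skipped.
Slots: [1:D] [2:E]
2 of 7 scheduled.

2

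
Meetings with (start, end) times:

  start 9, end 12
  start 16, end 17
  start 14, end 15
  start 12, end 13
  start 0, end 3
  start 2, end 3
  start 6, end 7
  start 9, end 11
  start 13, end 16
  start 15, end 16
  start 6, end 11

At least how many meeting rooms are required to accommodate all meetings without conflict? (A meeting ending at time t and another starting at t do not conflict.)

3

Count concurrent intervals with a sweep; the peak is the room count.
starts: [0, 2, 6, 6, 9, 9, 12, 13, 14, 15, 16]
ends:   [3, 3, 7, 11, 11, 12, 13, 15, 16, 16, 17]
s0→1 s2→2 e3→1 e3→0 s6→1 s6→2 e7→1 s9→2 s9→3  — peak 3.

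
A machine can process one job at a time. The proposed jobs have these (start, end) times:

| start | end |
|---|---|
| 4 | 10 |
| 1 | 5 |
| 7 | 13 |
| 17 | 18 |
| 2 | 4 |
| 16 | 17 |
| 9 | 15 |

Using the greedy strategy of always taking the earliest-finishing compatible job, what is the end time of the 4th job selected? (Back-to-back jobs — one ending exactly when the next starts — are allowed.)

Order by finish time; keep every interval that doesn't clash with the previous kept one.
By end time: (2,4), (1,5), (4,10), (7,13), (9,15), (16,17), (17,18).
Pick (2,4); next start ≥ 4 → (4,10); next start ≥ 10 → (16,17); next start ≥ 17 → (17,18).
Selected: (2,4) (4,10) (16,17) (17,18)

18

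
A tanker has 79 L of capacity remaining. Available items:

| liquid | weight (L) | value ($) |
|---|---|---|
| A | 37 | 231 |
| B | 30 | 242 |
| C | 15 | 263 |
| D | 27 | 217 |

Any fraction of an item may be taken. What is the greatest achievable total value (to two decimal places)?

Ratios (sorted): C 17.53, B 8.07, D 8.04, A 6.24
take C (15 @ 263); take B (30 @ 242); take D (27 @ 217); take 7/37 of A → 43.70. Capacity used 79/79.
Total value = 765.70

765.70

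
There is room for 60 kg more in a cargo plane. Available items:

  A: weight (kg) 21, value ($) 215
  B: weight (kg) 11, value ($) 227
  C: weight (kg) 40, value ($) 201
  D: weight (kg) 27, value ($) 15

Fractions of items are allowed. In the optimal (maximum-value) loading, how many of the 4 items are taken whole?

Order: B (227/11=20.64) > A (215/21=10.24) > C (201/40=5.03) > D (15/27=0.56)
Fill: take B (11 @ 227) → take A (21 @ 215) → take 28/40 of C → 140.70; 60/60 used.
2 item(s) taken whole; one partial (take 28/40 of C).

2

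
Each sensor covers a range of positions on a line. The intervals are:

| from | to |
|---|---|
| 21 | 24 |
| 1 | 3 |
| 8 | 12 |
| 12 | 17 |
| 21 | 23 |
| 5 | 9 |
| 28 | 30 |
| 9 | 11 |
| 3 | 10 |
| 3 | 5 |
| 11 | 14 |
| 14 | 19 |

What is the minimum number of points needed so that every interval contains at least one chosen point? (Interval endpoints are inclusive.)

Sorted: [1,3] [3,5] [5,9] [3,10] [9,11] [8,12] [11,14] [12,17] [14,19] [21,23] [21,24] [28,30]
{[1,3],[3,5]} hit by 3; {[5,9],[3,10],[9,11],[8,12]} hit by 9; {[11,14],[12,17],[14,19]} hit by 14; {[21,23],[21,24]} hit by 23; {[28,30]} hit by 30.
Points: 3, 9, 14, 23, 30 (5 total).

5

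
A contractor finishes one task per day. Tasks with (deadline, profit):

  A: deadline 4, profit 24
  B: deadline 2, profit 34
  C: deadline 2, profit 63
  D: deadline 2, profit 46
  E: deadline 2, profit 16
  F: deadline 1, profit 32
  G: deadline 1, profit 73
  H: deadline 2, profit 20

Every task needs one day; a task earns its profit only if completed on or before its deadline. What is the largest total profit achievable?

160

Sort by profit descending; place each in the latest free slot ≤ its deadline.
Profit order: G=73 C=63 D=46 B=34 F=32 A=24 H=20 E=16
Assign: G→slot 1, C→slot 2, D skipped, B skipped, F skipped, A→slot 4, H skipped, E skipped.
Slots: [1:G] [2:C] [4:A]
Profit = 73 + 63 + 24 = 160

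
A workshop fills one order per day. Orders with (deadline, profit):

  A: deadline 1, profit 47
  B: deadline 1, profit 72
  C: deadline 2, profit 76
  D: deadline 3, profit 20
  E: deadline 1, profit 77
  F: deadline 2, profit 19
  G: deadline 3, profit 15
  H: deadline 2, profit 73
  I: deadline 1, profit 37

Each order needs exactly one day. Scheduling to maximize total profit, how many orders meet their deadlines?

By profit: E(d1,77), C(d2,76), H(d2,73), B(d1,72), A(d1,47), I(d1,37), D(d3,20), F(d2,19), G(d3,15)
E→slot 1; C→slot 2; H skipped; B skipped; A skipped; I skipped; D→slot 3; F skipped; G skipped.
3 of 9 scheduled.

3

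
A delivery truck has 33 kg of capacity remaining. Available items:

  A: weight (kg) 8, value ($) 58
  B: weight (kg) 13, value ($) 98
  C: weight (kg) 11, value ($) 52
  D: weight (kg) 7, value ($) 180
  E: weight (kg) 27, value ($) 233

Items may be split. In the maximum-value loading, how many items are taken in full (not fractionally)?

1

Order: D (180/7=25.71) > E (233/27=8.63) > B (98/13=7.54) > A (58/8=7.25) > C (52/11=4.73)
Fill: take D (7 @ 180) → take 26/27 of E → 224.37; 33/33 used.
1 item(s) taken whole; one partial (take 26/27 of E).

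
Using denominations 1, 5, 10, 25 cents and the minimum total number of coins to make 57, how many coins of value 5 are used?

1

57 − 2×25→7 − 1×5→2 − 2×1→0
Count of 5: 1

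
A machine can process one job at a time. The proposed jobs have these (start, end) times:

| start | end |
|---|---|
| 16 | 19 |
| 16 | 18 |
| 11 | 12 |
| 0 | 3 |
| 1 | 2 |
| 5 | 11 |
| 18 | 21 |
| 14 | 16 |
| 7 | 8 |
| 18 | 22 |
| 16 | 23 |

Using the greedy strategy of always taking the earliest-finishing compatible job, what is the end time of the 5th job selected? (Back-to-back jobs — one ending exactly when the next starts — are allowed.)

18

Greedy by earliest finish: after sorting by end time, pick each interval compatible with the last pick.
Sorted by end: (1,2)  (0,3)  (7,8)  (5,11)  (11,12)  (14,16)  (16,18)  (16,19)  (18,21)  (18,22)  (16,23)
take (1,2); skip (0,3); take (7,8); take (11,12); take (14,16); take (16,18); take (18,21); skip (18,22).
Selected: (1,2) (7,8) (11,12) (14,16) (16,18) (18,21)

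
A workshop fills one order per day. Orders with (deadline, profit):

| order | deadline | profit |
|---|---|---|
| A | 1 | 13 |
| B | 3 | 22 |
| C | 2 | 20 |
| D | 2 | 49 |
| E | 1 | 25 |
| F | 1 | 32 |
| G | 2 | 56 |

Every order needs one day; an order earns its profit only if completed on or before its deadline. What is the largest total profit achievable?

Profit order: G=56 D=49 F=32 E=25 B=22 C=20 A=13
Assign: G→slot 2, D→slot 1, F skipped, E skipped, B→slot 3, C skipped, A skipped.
Slots: [1:D] [2:G] [3:B]
Profit = 49 + 56 + 22 = 127

127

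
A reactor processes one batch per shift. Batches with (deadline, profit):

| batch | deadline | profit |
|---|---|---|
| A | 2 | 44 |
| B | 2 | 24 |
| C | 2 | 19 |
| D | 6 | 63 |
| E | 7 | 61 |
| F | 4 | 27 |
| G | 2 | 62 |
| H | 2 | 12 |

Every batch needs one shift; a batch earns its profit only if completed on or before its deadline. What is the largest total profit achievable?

257

By profit: D(d6,63), G(d2,62), E(d7,61), A(d2,44), F(d4,27), B(d2,24), C(d2,19), H(d2,12)
D→slot 6; G→slot 2; E→slot 7; A→slot 1; F→slot 4; B skipped; C skipped; H skipped.
Profit = 44 + 62 + 27 + 63 + 61 = 257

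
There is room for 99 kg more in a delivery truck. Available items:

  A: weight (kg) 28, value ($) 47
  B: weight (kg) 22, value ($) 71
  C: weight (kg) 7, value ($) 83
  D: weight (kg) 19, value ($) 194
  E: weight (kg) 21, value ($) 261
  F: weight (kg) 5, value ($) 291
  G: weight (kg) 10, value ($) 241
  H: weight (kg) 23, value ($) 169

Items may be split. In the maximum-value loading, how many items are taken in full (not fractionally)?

6

Greedy by value/weight ratio, highest first.
Ratios (sorted): F 58.20, G 24.10, E 12.43, C 11.86, D 10.21, H 7.35, B 3.23, A 1.68
take F (5 @ 291); take G (10 @ 241); take E (21 @ 261); take C (7 @ 83); take D (19 @ 194); take H (23 @ 169); take 14/22 of B → 45.18. Capacity used 99/99.
6 item(s) taken whole; one partial (take 14/22 of B).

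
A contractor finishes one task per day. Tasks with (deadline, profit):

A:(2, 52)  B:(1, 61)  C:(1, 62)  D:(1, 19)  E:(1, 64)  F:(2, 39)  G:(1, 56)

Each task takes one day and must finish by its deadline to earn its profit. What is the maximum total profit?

116

Sort by profit descending; place each in the latest free slot ≤ its deadline.
By profit: E(d1,64), C(d1,62), B(d1,61), G(d1,56), A(d2,52), F(d2,39), D(d1,19)
E→slot 1; C skipped; B skipped; G skipped; A→slot 2; F skipped; D skipped.
Profit = 64 + 52 = 116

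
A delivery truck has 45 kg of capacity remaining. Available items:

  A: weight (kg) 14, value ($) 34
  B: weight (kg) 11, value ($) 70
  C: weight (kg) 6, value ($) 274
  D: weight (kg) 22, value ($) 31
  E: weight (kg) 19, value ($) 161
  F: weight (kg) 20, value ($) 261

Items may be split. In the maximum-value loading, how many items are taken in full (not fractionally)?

3

Order: C (274/6=45.67) > F (261/20=13.05) > E (161/19=8.47) > B (70/11=6.36) > A (34/14=2.43) > D (31/22=1.41)
Fill: take C (6 @ 274) → take F (20 @ 261) → take E (19 @ 161); 45/45 used.
3 item(s) taken whole.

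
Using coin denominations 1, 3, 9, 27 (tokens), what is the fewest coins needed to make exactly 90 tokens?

4

Greedy: take as many of the largest coin as possible, then repeat with the remainder.
90 = 3×27 + 1×9
Total coins = 3 + 1 = 4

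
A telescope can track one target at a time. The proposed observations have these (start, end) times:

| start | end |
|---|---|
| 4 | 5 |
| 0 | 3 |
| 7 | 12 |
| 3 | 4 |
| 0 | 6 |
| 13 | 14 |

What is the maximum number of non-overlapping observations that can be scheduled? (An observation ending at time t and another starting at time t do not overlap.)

Sorted by end: (0,3)  (3,4)  (4,5)  (0,6)  (7,12)  (13,14)
take (0,3); take (3,4); take (4,5); skip (0,6); take (7,12); take (13,14).
Selected 5 observations.

5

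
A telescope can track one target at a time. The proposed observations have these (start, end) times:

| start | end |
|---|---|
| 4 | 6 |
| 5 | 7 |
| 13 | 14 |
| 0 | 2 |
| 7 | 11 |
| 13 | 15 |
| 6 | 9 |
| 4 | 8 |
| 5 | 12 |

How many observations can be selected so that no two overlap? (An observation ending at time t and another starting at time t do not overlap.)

Order by finish time; keep every interval that doesn't clash with the previous kept one.
Sorted by end: (0,2)  (4,6)  (5,7)  (4,8)  (6,9)  (7,11)  (5,12)  (13,14)  (13,15)
take (0,2); take (4,6); take (6,9); skip (7,11); take (13,14); skip (13,15).
Selected 4 observations.

4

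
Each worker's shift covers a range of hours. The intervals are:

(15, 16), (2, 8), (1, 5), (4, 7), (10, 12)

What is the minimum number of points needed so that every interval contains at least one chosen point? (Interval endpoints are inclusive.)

Sort by right endpoint; whenever an interval is uncovered, place a point at its right end.
Sorted: [1,5] [4,7] [2,8] [10,12] [15,16]
{[1,5],[4,7],[2,8]} hit by 5; {[10,12]} hit by 12; {[15,16]} hit by 16.
Points: 5, 12, 16 (3 total).

3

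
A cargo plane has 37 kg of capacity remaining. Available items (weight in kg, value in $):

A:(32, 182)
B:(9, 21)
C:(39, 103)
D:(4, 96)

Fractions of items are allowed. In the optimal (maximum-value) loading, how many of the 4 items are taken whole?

Order: D (96/4=24.00) > A (182/32=5.69) > C (103/39=2.64) > B (21/9=2.33)
Fill: take D (4 @ 96) → take A (32 @ 182) → take 1/39 of C → 2.64; 37/37 used.
2 item(s) taken whole; one partial (take 1/39 of C).

2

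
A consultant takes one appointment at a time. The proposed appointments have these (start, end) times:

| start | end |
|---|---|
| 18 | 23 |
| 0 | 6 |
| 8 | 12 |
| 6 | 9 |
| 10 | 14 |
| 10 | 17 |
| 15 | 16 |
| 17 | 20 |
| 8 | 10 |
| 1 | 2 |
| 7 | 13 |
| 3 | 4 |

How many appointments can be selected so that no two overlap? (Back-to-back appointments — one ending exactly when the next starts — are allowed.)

6

By end time: (1,2), (3,4), (0,6), (6,9), (8,10), (8,12), (7,13), (10,14), (15,16), (10,17), (17,20), (18,23).
Pick (1,2); next start ≥ 2 → (3,4); next start ≥ 4 → (6,9); next start ≥ 9 → (10,14); next start ≥ 14 → (15,16); next start ≥ 16 → (17,20).
Selected 6 appointments.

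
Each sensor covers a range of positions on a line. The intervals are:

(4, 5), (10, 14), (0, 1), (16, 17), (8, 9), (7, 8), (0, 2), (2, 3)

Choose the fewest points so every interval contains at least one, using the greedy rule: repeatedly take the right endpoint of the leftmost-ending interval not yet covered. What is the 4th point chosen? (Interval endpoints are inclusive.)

By right end: [0,1]  [0,2]  [2,3]  [4,5]  [7,8]  [8,9]  [10,14]  [16,17]
[0,1] uncovered → point at 1; [2,3] uncovered → point at 3; [4,5] uncovered → point at 5; [7,8] uncovered → point at 8; [10,14] uncovered → point at 14; [16,17] uncovered → point at 17.
Points: 1, 3, 5, 8, 14, 17 (6 total).

8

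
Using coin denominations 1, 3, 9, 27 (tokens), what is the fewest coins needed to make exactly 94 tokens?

94 = 3×27 + 1×9 + 1×3 + 1×1
Total coins = 3 + 1 + 1 + 1 = 6

6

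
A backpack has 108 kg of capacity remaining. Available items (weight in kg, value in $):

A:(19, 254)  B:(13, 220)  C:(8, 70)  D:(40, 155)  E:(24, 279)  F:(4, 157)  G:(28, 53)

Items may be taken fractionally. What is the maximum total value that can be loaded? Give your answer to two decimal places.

Order: F (157/4=39.25) > B (220/13=16.92) > A (254/19=13.37) > E (279/24=11.62) > C (70/8=8.75) > D (155/40=3.88) > G (53/28=1.89)
Fill: take F (4 @ 157) → take B (13 @ 220) → take A (19 @ 254) → take E (24 @ 279) → take C (8 @ 70) → take D (40 @ 155); 108/108 used.
Total value = 1135.00

1135.00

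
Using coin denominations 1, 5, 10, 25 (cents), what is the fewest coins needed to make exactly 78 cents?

Use the largest denomination that fits, subtract, and repeat.
78 = 3×25 + 3×1
Total coins = 3 + 3 = 6

6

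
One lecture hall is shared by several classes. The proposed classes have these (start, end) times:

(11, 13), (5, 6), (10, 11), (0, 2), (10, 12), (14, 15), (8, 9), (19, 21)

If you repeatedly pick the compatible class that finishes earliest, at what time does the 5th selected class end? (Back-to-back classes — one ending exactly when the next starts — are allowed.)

13

Order by finish time; keep every interval that doesn't clash with the previous kept one.
By end time: (0,2), (5,6), (8,9), (10,11), (10,12), (11,13), (14,15), (19,21).
Pick (0,2); next start ≥ 2 → (5,6); next start ≥ 6 → (8,9); next start ≥ 9 → (10,11); next start ≥ 11 → (11,13); next start ≥ 13 → (14,15); next start ≥ 15 → (19,21).
Selected: (0,2) (5,6) (8,9) (10,11) (11,13) (14,15) (19,21)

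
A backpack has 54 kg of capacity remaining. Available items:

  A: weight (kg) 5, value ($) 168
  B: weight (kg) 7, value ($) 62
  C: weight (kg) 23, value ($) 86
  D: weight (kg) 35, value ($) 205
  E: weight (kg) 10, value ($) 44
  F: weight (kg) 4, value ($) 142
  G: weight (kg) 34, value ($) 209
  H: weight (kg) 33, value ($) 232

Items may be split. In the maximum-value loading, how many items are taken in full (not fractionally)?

Sort by value per unit weight and fill in that order.
Ratios (sorted): F 35.50, A 33.60, B 8.86, H 7.03, G 6.15, D 5.86, E 4.40, C 3.74
take F (4 @ 142); take A (5 @ 168); take B (7 @ 62); take H (33 @ 232); take 5/34 of G → 30.74. Capacity used 54/54.
4 item(s) taken whole; one partial (take 5/34 of G).

4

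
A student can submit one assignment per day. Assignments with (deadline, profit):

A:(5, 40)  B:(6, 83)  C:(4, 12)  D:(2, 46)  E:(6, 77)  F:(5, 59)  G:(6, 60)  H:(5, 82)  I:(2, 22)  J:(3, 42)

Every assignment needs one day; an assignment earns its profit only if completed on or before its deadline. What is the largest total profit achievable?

By profit: B(d6,83), H(d5,82), E(d6,77), G(d6,60), F(d5,59), D(d2,46), J(d3,42), A(d5,40), I(d2,22), C(d4,12)
B→slot 6; H→slot 5; E→slot 4; G→slot 3; F→slot 2; D→slot 1; J skipped; A skipped; I skipped; C skipped.
Profit = 46 + 59 + 60 + 77 + 82 + 83 = 407

407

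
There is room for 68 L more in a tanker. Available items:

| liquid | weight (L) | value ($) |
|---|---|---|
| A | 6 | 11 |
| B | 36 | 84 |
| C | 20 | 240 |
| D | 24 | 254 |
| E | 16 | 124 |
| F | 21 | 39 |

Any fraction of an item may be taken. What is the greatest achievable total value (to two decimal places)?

Sort by value per unit weight and fill in that order.
Ratios (sorted): C 12.00, D 10.58, E 7.75, B 2.33, F 1.86, A 1.83
take C (20 @ 240); take D (24 @ 254); take E (16 @ 124); take 8/36 of B → 18.67. Capacity used 68/68.
Total value = 636.67

636.67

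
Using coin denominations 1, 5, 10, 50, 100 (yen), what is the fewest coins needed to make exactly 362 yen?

7

Greedy: take as many of the largest coin as possible, then repeat with the remainder.
362 − 3×100→62 − 1×50→12 − 1×10→2 − 2×1→0
Total coins = 3 + 1 + 1 + 2 = 7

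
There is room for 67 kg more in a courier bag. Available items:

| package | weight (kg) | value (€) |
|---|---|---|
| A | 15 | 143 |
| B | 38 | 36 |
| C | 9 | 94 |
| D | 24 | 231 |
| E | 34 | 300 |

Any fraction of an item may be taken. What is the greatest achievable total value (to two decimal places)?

Sort by value per unit weight and fill in that order.
Order: C (94/9=10.44) > D (231/24=9.62) > A (143/15=9.53) > E (300/34=8.82) > B (36/38=0.95)
Fill: take C (9 @ 94) → take D (24 @ 231) → take A (15 @ 143) → take 19/34 of E → 167.65; 67/67 used.
Total value = 635.65

635.65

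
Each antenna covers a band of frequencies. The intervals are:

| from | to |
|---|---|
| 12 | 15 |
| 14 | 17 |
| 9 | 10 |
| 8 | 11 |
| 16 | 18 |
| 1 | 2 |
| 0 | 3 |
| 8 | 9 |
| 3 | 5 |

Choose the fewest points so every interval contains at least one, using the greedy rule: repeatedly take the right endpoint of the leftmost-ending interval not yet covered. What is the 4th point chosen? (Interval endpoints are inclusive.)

15

Sort by right endpoint; whenever an interval is uncovered, place a point at its right end.
Sorted: [1,2] [0,3] [3,5] [8,9] [9,10] [8,11] [12,15] [14,17] [16,18]
{[1,2],[0,3]} hit by 2; {[3,5]} hit by 5; {[8,9],[9,10],[8,11]} hit by 9; {[12,15],[14,17]} hit by 15; {[16,18]} hit by 18.
Points: 2, 5, 9, 15, 18 (5 total).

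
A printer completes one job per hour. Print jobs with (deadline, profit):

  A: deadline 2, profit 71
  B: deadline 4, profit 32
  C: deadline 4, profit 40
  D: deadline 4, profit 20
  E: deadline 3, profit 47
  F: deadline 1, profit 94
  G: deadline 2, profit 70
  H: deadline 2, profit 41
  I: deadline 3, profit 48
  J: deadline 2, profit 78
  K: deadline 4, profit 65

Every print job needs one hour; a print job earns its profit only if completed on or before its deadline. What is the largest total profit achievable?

285

Take jobs in profit order; each goes to the latest open slot no later than its deadline.
Profit order: F=94 J=78 A=71 G=70 K=65 I=48 E=47 H=41 C=40 B=32 D=20
Assign: F→slot 1, J→slot 2, A skipped, G skipped, K→slot 4, I→slot 3, E skipped, H skipped, C skipped, B skipped, D skipped.
Slots: [1:F] [2:J] [3:I] [4:K]
Profit = 94 + 78 + 48 + 65 = 285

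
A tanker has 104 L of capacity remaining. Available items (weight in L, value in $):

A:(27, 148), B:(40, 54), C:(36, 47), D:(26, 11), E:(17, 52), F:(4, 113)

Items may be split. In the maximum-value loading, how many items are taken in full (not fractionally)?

Order: F (113/4=28.25) > A (148/27=5.48) > E (52/17=3.06) > B (54/40=1.35) > C (47/36=1.31) > D (11/26=0.42)
Fill: take F (4 @ 113) → take A (27 @ 148) → take E (17 @ 52) → take B (40 @ 54) → take 16/36 of C → 20.89; 104/104 used.
4 item(s) taken whole; one partial (take 16/36 of C).

4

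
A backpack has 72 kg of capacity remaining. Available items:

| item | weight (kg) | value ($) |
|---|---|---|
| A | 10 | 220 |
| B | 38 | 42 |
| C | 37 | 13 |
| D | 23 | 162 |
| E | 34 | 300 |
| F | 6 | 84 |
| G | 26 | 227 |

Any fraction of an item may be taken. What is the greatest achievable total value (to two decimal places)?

796.08

Greedy by value/weight ratio, highest first.
Ratios (sorted): A 22.00, F 14.00, E 8.82, G 8.73, D 7.04, B 1.11, C 0.35
take A (10 @ 220); take F (6 @ 84); take E (34 @ 300); take 22/26 of G → 192.08. Capacity used 72/72.
Total value = 796.08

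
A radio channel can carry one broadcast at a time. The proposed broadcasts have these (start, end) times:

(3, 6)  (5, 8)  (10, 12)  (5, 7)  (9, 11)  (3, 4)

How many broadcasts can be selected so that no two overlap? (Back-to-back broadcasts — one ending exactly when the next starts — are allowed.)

Sorted by end: (3,4)  (3,6)  (5,7)  (5,8)  (9,11)  (10,12)
take (3,4); take (5,7); skip (5,8); take (9,11); skip (10,12).
Selected 3 broadcasts.

3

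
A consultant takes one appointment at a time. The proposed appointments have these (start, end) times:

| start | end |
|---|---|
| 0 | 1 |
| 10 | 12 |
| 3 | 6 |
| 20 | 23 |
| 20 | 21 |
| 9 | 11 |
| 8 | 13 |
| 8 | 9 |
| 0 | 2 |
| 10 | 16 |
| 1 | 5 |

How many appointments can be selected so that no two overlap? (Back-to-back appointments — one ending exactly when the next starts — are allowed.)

5

Order by finish time; keep every interval that doesn't clash with the previous kept one.
By end time: (0,1), (0,2), (1,5), (3,6), (8,9), (9,11), (10,12), (8,13), (10,16), (20,21), (20,23).
Pick (0,1); next start ≥ 1 → (1,5); next start ≥ 5 → (8,9); next start ≥ 9 → (9,11); next start ≥ 11 → (20,21).
Selected 5 appointments.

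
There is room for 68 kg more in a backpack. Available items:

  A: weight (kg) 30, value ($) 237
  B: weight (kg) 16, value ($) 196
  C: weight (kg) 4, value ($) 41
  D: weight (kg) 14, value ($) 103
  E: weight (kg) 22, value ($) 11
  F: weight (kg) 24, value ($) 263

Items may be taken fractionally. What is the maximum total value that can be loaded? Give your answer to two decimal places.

Order: B (196/16=12.25) > F (263/24=10.96) > C (41/4=10.25) > A (237/30=7.90) > D (103/14=7.36) > E (11/22=0.50)
Fill: take B (16 @ 196) → take F (24 @ 263) → take C (4 @ 41) → take 24/30 of A → 189.60; 68/68 used.
Total value = 689.60

689.60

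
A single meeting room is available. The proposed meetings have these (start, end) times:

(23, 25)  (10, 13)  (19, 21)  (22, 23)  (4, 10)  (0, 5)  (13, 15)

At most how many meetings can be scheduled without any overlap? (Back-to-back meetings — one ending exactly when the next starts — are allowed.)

Sort by end time and greedily take each interval whose start is ≥ the last chosen end.
By end time: (0,5), (4,10), (10,13), (13,15), (19,21), (22,23), (23,25).
Pick (0,5); next start ≥ 5 → (10,13); next start ≥ 13 → (13,15); next start ≥ 15 → (19,21); next start ≥ 21 → (22,23); next start ≥ 23 → (23,25).
Selected 6 meetings.

6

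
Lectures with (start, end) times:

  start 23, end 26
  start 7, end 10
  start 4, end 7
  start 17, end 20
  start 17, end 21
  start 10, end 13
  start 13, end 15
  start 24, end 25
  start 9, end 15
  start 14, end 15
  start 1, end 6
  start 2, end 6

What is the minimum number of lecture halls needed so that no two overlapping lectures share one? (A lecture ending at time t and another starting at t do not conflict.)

Count concurrent intervals with a sweep; the peak is the room count.
starts: [1, 2, 4, 7, 9, 10, 13, 14, 17, 17, 23, 24]
ends:   [6, 6, 7, 10, 13, 15, 15, 15, 20, 21, 25, 26]
s1→1 s2→2 s4→3  — peak 3.

3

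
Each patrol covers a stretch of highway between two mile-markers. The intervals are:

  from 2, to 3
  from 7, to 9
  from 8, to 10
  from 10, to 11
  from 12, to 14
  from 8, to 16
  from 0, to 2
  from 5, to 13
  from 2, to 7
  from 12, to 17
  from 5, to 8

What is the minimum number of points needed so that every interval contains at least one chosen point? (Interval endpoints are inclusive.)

4

Sort by right endpoint; whenever an interval is uncovered, place a point at its right end.
By right end: [0,2]  [2,3]  [2,7]  [5,8]  [7,9]  [8,10]  [10,11]  [5,13]  [12,14]  [8,16]  [12,17]
[0,2] uncovered → point at 2; [5,8] uncovered → point at 8; [10,11] uncovered → point at 11; [12,14] uncovered → point at 14.
Points: 2, 8, 11, 14 (4 total).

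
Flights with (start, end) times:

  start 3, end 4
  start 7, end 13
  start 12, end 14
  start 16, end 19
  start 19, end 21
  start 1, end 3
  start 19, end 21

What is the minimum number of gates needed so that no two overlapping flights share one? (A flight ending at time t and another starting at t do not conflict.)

Count concurrent intervals with a sweep; the peak is the room count.
starts: [1, 3, 7, 12, 16, 19, 19]
ends:   [3, 4, 13, 14, 19, 21, 21]
s1→1 e3→0 s3→1 e4→0 s7→1 s12→2  — peak 2.

2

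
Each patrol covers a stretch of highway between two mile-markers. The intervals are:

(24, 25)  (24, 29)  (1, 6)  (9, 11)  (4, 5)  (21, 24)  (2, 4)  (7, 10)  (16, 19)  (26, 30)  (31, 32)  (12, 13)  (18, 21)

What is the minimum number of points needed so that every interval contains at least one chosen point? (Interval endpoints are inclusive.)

7

By right end: [2,4]  [4,5]  [1,6]  [7,10]  [9,11]  [12,13]  [16,19]  [18,21]  [21,24]  [24,25]  [24,29]  [26,30]  [31,32]
[2,4] uncovered → point at 4; [7,10] uncovered → point at 10; [12,13] uncovered → point at 13; [16,19] uncovered → point at 19; [21,24] uncovered → point at 24; [26,30] uncovered → point at 30; [31,32] uncovered → point at 32.
Points: 4, 10, 13, 19, 24, 30, 32 (7 total).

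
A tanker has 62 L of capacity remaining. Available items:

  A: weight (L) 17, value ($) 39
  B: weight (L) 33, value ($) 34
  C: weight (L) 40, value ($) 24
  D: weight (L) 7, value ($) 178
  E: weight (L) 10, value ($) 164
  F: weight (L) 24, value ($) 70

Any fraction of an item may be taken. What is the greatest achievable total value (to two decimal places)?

Ratios (sorted): D 25.43, E 16.40, F 2.92, A 2.29, B 1.03, C 0.60
take D (7 @ 178); take E (10 @ 164); take F (24 @ 70); take A (17 @ 39); take 4/33 of B → 4.12. Capacity used 62/62.
Total value = 455.12

455.12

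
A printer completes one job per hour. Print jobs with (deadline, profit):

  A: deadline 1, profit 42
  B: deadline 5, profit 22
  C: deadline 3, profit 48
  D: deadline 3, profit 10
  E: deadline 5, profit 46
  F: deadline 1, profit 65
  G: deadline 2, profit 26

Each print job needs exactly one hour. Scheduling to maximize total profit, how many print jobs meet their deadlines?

Sort by profit descending; place each in the latest free slot ≤ its deadline.
Profit order: F=65 C=48 E=46 A=42 G=26 B=22 D=10
Assign: F→slot 1, C→slot 3, E→slot 5, A skipped, G→slot 2, B→slot 4, D skipped.
Slots: [1:F] [2:G] [3:C] [4:B] [5:E]
5 of 7 scheduled.

5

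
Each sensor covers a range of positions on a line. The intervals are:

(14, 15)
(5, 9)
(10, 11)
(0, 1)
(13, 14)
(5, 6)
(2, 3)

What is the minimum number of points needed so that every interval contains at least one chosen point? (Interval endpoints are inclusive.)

By right end: [0,1]  [2,3]  [5,6]  [5,9]  [10,11]  [13,14]  [14,15]
[0,1] uncovered → point at 1; [2,3] uncovered → point at 3; [5,6] uncovered → point at 6; [10,11] uncovered → point at 11; [13,14] uncovered → point at 14.
Points: 1, 3, 6, 11, 14 (5 total).

5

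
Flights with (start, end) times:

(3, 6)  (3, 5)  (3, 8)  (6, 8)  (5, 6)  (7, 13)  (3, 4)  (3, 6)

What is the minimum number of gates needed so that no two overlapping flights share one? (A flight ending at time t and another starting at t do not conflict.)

5

Count concurrent intervals with a sweep; the peak is the room count.
starts: [3, 3, 3, 3, 3, 5, 6, 7]
ends:   [4, 5, 6, 6, 6, 8, 8, 13]
s3→1 s3→2 s3→3 s3→4 s3→5  — peak 5.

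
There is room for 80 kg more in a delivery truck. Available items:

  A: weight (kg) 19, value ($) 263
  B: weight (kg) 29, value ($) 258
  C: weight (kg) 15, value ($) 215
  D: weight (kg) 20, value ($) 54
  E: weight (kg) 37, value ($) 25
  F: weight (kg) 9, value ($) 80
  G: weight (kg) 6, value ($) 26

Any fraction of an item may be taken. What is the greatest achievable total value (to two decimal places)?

847.40

Sort by value per unit weight and fill in that order.
Order: C (215/15=14.33) > A (263/19=13.84) > B (258/29=8.90) > F (80/9=8.89) > G (26/6=4.33) > D (54/20=2.70) > E (25/37=0.68)
Fill: take C (15 @ 215) → take A (19 @ 263) → take B (29 @ 258) → take F (9 @ 80) → take G (6 @ 26) → take 2/20 of D → 5.40; 80/80 used.
Total value = 847.40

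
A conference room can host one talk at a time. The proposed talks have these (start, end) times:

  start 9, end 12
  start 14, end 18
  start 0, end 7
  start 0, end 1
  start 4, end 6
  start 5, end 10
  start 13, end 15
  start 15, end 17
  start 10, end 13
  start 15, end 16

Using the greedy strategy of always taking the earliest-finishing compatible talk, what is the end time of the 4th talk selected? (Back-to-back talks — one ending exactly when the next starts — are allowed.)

15

Sort by end time and greedily take each interval whose start is ≥ the last chosen end.
By end time: (0,1), (4,6), (0,7), (5,10), (9,12), (10,13), (13,15), (15,16), (15,17), (14,18).
Pick (0,1); next start ≥ 1 → (4,6); next start ≥ 6 → (9,12); next start ≥ 12 → (13,15); next start ≥ 15 → (15,16).
Selected: (0,1) (4,6) (9,12) (13,15) (15,16)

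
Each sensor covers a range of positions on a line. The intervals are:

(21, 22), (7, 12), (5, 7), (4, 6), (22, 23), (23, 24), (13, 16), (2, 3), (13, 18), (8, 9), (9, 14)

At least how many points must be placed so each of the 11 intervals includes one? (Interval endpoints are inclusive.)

Process intervals by earliest right end; each time one isn't hit yet, stab at its right endpoint.
By right end: [2,3]  [4,6]  [5,7]  [8,9]  [7,12]  [9,14]  [13,16]  [13,18]  [21,22]  [22,23]  [23,24]
[2,3] uncovered → point at 3; [4,6] uncovered → point at 6; [8,9] uncovered → point at 9; [13,16] uncovered → point at 16; [21,22] uncovered → point at 22; [23,24] uncovered → point at 24.
Points: 3, 6, 9, 16, 22, 24 (6 total).

6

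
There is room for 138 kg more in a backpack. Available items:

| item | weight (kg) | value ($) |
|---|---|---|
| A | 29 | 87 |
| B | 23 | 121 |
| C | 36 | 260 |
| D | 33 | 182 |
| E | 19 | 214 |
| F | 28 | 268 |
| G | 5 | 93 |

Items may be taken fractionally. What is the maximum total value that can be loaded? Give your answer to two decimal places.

Greedy by value/weight ratio, highest first.
Order: G (93/5=18.60) > E (214/19=11.26) > F (268/28=9.57) > C (260/36=7.22) > D (182/33=5.52) > B (121/23=5.26) > A (87/29=3.00)
Fill: take G (5 @ 93) → take E (19 @ 214) → take F (28 @ 268) → take C (36 @ 260) → take D (33 @ 182) → take 17/23 of B → 89.43; 138/138 used.
Total value = 1106.43

1106.43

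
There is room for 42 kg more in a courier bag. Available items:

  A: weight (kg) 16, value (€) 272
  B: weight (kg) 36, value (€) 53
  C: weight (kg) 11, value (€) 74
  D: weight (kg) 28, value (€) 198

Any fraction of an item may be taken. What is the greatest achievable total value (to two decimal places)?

Sort by value per unit weight and fill in that order.
Order: A (272/16=17.00) > D (198/28=7.07) > C (74/11=6.73) > B (53/36=1.47)
Fill: take A (16 @ 272) → take 26/28 of D → 183.86; 42/42 used.
Total value = 455.86

455.86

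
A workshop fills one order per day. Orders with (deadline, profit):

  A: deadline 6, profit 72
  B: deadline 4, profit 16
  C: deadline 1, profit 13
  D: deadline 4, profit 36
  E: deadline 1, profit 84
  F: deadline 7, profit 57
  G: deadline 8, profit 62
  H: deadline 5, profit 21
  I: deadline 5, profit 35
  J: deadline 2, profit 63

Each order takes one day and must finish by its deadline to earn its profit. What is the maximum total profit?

Sort by profit descending; place each in the latest free slot ≤ its deadline.
By profit: E(d1,84), A(d6,72), J(d2,63), G(d8,62), F(d7,57), D(d4,36), I(d5,35), H(d5,21), B(d4,16), C(d1,13)
E→slot 1; A→slot 6; J→slot 2; G→slot 8; F→slot 7; D→slot 4; I→slot 5; H→slot 3; B skipped; C skipped.
Profit = 84 + 63 + 21 + 36 + 35 + 72 + 57 + 62 = 430

430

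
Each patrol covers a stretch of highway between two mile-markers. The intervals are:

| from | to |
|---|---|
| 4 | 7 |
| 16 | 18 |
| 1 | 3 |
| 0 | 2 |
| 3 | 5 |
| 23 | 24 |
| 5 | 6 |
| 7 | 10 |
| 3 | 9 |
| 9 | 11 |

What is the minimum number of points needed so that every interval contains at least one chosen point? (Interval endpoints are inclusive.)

5

Sort by right endpoint; whenever an interval is uncovered, place a point at its right end.
By right end: [0,2]  [1,3]  [3,5]  [5,6]  [4,7]  [3,9]  [7,10]  [9,11]  [16,18]  [23,24]
[0,2] uncovered → point at 2; [3,5] uncovered → point at 5; [7,10] uncovered → point at 10; [16,18] uncovered → point at 18; [23,24] uncovered → point at 24.
Points: 2, 5, 10, 18, 24 (5 total).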